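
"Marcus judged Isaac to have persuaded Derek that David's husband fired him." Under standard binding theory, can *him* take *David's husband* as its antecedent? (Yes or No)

*him* is a pronoun; Principle B requires it to be free in its binding domain — the clause headed by 'fired'.
— David's husband: subject of the clause headed by 'fired'; c-commands the pronoun within its binding domain — blocked (Principle B).

No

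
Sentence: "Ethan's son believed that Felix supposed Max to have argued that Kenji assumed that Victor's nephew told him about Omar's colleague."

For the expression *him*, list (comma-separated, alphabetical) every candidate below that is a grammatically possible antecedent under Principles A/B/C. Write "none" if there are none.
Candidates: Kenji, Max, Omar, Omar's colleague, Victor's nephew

Kenji, Max

*him* is a pronoun; Principle B requires it to be free in its binding domain — the clause headed by 'told'.
— Kenji: subject of the clause headed by 'assumed'; c-commands the pronoun but lies outside its binding domain — allowed.
— Max: subject of the clause headed by 'argued'; c-commands the pronoun but lies outside its binding domain — allowed.
— Omar: possessor inside the second object DP of the clause headed by 'told'; is c-commanded by the pronoun; coreference would bind this R-expression — blocked (Principle C).
— Omar's colleague: second object of the clause headed by 'told'; is c-commanded by the pronoun; coreference would bind this R-expression — blocked (Principle C).
— Victor's nephew: subject of the clause headed by 'told'; c-commands the pronoun within its binding domain — blocked (Principle B).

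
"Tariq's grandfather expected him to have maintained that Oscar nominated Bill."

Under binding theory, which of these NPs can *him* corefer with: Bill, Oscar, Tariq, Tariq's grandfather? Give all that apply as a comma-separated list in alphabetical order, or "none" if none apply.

*him* is a pronoun; Principle B requires it to be free in its binding domain — the matrix clause.
— Bill: object of the clause headed by 'nominated'; is c-commanded by the pronoun; coreference would bind this R-expression — blocked (Principle C).
— Oscar: subject of the clause headed by 'nominated'; is c-commanded by the pronoun; coreference would bind this R-expression — blocked (Principle C).
— Tariq: possessor inside the subject DP of the matrix clause; does not c-command the pronoun — Principle B does not apply; allowed.
— Tariq's grandfather: subject of the matrix clause; c-commands the pronoun within its binding domain — blocked (Principle B).

Tariq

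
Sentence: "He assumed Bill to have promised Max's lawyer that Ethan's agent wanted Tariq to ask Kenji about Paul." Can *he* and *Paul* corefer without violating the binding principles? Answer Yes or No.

No

*Paul* is an R-expression; Principle C requires it to be free (not bound by any c-commanding expression).
— he: subject of the matrix clause; the pronoun c-commands the R-expression — coreference blocked (Principle C).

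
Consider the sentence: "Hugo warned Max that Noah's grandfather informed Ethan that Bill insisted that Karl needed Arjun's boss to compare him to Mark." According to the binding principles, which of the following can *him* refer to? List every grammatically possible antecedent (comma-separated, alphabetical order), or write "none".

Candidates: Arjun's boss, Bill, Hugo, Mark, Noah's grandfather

*him* is a pronoun; Principle B requires it to be free in its binding domain — the clause headed by 'compare'.
— Arjun's boss: subject of the clause headed by 'compare'; c-commands the pronoun within its binding domain — blocked (Principle B).
— Bill: subject of the clause headed by 'insisted'; c-commands the pronoun but lies outside its binding domain — allowed.
— Hugo: subject of the matrix clause; c-commands the pronoun but lies outside its binding domain — allowed.
— Mark: second object of the clause headed by 'compare'; is c-commanded by the pronoun; coreference would bind this R-expression — blocked (Principle C).
— Noah's grandfather: subject of the clause headed by 'informed'; c-commands the pronoun but lies outside its binding domain — allowed.

Bill, Hugo, Noah's grandfather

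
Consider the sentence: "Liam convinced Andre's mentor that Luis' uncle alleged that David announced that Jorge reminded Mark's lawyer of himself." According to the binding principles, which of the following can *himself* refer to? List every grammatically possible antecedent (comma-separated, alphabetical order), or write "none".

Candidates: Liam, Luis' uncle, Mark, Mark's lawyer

*himself* is a reflexive; Principle A requires it to be bound within its binding domain — the clause headed by 'reminded'.
— Liam: subject of the matrix clause; c-commands the reflexive but lies outside its binding domain — cannot bind it (Principle A).
— Luis' uncle: subject of the clause headed by 'alleged'; c-commands the reflexive but lies outside its binding domain — cannot bind it (Principle A).
— Mark: possessor inside the object DP of the clause headed by 'reminded'; does not c-command the reflexive — cannot bind it (Principle A).
— Mark's lawyer: object of the clause headed by 'reminded'; c-commands the reflexive within its binding domain — allowed (Principle A).

Mark's lawyer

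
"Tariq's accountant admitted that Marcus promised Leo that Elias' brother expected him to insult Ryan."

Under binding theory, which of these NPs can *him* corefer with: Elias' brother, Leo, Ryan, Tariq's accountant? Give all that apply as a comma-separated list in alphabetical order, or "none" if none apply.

*him* is a pronoun; Principle B requires it to be free in its binding domain — the clause headed by 'expected'.
— Elias' brother: subject of the clause headed by 'expected'; c-commands the pronoun within its binding domain — blocked (Principle B).
— Leo: object of the clause headed by 'promised'; c-commands the pronoun but lies outside its binding domain — allowed.
— Ryan: object of the clause headed by 'insult'; is c-commanded by the pronoun; coreference would bind this R-expression — blocked (Principle C).
— Tariq's accountant: subject of the matrix clause; c-commands the pronoun but lies outside its binding domain — allowed.

Leo, Tariq's accountant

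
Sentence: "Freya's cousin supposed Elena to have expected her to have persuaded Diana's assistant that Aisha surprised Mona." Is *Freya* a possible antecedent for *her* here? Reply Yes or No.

*her* is a pronoun; Principle B requires it to be free in its binding domain — the clause headed by 'expected'.
— Freya: possessor inside the subject DP of the matrix clause; does not c-command the pronoun — Principle B does not apply; allowed.

Yes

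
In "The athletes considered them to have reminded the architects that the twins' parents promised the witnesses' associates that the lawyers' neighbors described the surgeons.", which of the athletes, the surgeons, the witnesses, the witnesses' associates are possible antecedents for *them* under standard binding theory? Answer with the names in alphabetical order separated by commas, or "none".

*them* is a pronoun; Principle B requires it to be free in its binding domain — the matrix clause.
— the athletes: subject of the matrix clause; c-commands the pronoun within its binding domain — blocked (Principle B).
— the surgeons: object of the clause headed by 'described'; is c-commanded by the pronoun; coreference would bind this R-expression — blocked (Principle C).
— the witnesses: possessor inside the object DP of the clause headed by 'promised'; is c-commanded by the pronoun; coreference would bind this R-expression — blocked (Principle C).
— the witnesses' associates: object of the clause headed by 'promised'; is c-commanded by the pronoun; coreference would bind this R-expression — blocked (Principle C).

none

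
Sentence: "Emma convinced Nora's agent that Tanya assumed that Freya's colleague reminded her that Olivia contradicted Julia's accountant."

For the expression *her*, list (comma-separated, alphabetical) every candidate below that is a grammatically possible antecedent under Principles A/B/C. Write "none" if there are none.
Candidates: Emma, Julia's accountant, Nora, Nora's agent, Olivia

Emma, Nora, Nora's agent

*her* is a pronoun; Principle B requires it to be free in its binding domain — the clause headed by 'reminded'.
— Emma: subject of the matrix clause; c-commands the pronoun but lies outside its binding domain — allowed.
— Julia's accountant: object of the clause headed by 'contradicted'; is c-commanded by the pronoun; coreference would bind this R-expression — blocked (Principle C).
— Nora: possessor inside the object DP of the matrix clause; does not c-command the pronoun — Principle B does not apply; allowed.
— Nora's agent: object of the matrix clause; c-commands the pronoun but lies outside its binding domain — allowed.
— Olivia: subject of the clause headed by 'contradicted'; is c-commanded by the pronoun; coreference would bind this R-expression — blocked (Principle C).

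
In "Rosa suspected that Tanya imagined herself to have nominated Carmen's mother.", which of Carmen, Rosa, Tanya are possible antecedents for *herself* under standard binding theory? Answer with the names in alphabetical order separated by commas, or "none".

Tanya

*herself* is a reflexive; Principle A requires it to be bound within its binding domain — the clause headed by 'imagined'.
— Carmen: possessor inside the object DP of the clause headed by 'nominated'; does not c-command the reflexive — cannot bind it (Principle A).
— Rosa: subject of the matrix clause; c-commands the reflexive but lies outside its binding domain — cannot bind it (Principle A).
— Tanya: subject of the clause headed by 'imagined'; c-commands the reflexive within its binding domain — allowed (Principle A).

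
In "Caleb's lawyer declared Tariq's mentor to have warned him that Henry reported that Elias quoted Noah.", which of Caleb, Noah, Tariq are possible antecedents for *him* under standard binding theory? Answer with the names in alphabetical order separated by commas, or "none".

Caleb, Tariq

*him* is a pronoun; Principle B requires it to be free in its binding domain — the clause headed by 'warned'.
— Caleb: possessor inside the subject DP of the matrix clause; does not c-command the pronoun — Principle B does not apply; allowed.
— Noah: object of the clause headed by 'quoted'; is c-commanded by the pronoun; coreference would bind this R-expression — blocked (Principle C).
— Tariq: possessor inside the subject DP of the clause headed by 'warned'; does not c-command the pronoun — Principle B does not apply; allowed.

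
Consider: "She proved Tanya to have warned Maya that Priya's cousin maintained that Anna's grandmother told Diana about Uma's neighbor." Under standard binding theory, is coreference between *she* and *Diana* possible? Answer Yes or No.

*Diana* is an R-expression; Principle C requires it to be free (not bound by any c-commanding expression).
— she: subject of the matrix clause; the pronoun c-commands the R-expression — coreference blocked (Principle C).

No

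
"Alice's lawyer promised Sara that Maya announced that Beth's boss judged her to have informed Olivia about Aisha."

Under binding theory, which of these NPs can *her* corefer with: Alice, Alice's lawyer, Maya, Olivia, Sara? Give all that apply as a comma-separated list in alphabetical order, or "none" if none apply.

*her* is a pronoun; Principle B requires it to be free in its binding domain — the clause headed by 'judged'.
— Alice: possessor inside the subject DP of the matrix clause; does not c-command the pronoun — Principle B does not apply; allowed.
— Alice's lawyer: subject of the matrix clause; c-commands the pronoun but lies outside its binding domain — allowed.
— Maya: subject of the clause headed by 'announced'; c-commands the pronoun but lies outside its binding domain — allowed.
— Olivia: object of the clause headed by 'informed'; is c-commanded by the pronoun; coreference would bind this R-expression — blocked (Principle C).
— Sara: object of the matrix clause; c-commands the pronoun but lies outside its binding domain — allowed.

Alice, Alice's lawyer, Maya, Sara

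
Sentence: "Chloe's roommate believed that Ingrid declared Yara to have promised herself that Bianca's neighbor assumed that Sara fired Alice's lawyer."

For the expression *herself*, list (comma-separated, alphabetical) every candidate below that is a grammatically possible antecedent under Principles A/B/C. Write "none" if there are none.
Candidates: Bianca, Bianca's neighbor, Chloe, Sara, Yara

Yara

*herself* is a reflexive; Principle A requires it to be bound within its binding domain — the clause headed by 'promised'.
— Bianca: possessor inside the subject DP of the clause headed by 'assumed'; does not c-command the reflexive — cannot bind it (Principle A).
— Bianca's neighbor: subject of the clause headed by 'assumed'; does not c-command the reflexive — cannot bind it (Principle A).
— Chloe: possessor inside the subject DP of the matrix clause; does not c-command the reflexive — cannot bind it (Principle A).
— Sara: subject of the clause headed by 'fired'; does not c-command the reflexive — cannot bind it (Principle A).
— Yara: subject of the clause headed by 'promised'; c-commands the reflexive within its binding domain — allowed (Principle A).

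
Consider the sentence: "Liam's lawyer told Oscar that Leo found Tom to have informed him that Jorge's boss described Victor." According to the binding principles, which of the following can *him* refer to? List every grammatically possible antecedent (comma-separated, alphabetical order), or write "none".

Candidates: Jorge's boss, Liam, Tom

Liam

*him* is a pronoun; Principle B requires it to be free in its binding domain — the clause headed by 'informed'.
— Jorge's boss: subject of the clause headed by 'described'; is c-commanded by the pronoun; coreference would bind this R-expression — blocked (Principle C).
— Liam: possessor inside the subject DP of the matrix clause; does not c-command the pronoun — Principle B does not apply; allowed.
— Tom: subject of the clause headed by 'informed'; c-commands the pronoun within its binding domain — blocked (Principle B).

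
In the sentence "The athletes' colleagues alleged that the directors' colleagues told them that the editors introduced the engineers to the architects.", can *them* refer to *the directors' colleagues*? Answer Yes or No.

No

*them* is a pronoun; Principle B requires it to be free in its binding domain — the clause headed by 'told'.
— the directors' colleagues: subject of the clause headed by 'told'; c-commands the pronoun within its binding domain — blocked (Principle B).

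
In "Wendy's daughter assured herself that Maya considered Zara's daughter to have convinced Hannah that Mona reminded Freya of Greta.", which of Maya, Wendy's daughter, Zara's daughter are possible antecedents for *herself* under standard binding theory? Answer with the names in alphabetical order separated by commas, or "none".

Wendy's daughter

*herself* is a reflexive; Principle A requires it to be bound within its binding domain — the matrix clause.
— Maya: subject of the clause headed by 'considered'; does not c-command the reflexive — cannot bind it (Principle A).
— Wendy's daughter: subject of the matrix clause; c-commands the reflexive within its binding domain — allowed (Principle A).
— Zara's daughter: subject of the clause headed by 'convinced'; does not c-command the reflexive — cannot bind it (Principle A).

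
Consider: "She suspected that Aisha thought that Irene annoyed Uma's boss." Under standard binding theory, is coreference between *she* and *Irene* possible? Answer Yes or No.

*Irene* is an R-expression; Principle C requires it to be free (not bound by any c-commanding expression).
— she: subject of the matrix clause; the pronoun c-commands the R-expression — coreference blocked (Principle C).

No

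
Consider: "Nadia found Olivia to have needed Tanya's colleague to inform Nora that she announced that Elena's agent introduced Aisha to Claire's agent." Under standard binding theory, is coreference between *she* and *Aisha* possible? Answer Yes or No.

*Aisha* is an R-expression; Principle C requires it to be free (not bound by any c-commanding expression).
— she: subject of the clause headed by 'announced'; the pronoun c-commands the R-expression — coreference blocked (Principle C).

No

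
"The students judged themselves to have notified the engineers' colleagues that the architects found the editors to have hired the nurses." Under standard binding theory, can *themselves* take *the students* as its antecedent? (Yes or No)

Yes

*themselves* is a reflexive; Principle A requires it to be bound within its binding domain — the matrix clause.
— the students: subject of the matrix clause; c-commands the reflexive within its binding domain — allowed (Principle A).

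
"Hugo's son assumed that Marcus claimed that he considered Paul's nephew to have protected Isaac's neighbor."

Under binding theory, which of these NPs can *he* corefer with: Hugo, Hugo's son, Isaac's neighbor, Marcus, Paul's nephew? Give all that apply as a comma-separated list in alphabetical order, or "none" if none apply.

Hugo, Hugo's son, Marcus

*he* is a pronoun; Principle B requires it to be free in its binding domain — the clause headed by 'considered'.
— Hugo: possessor inside the subject DP of the matrix clause; does not c-command the pronoun — Principle B does not apply; allowed.
— Hugo's son: subject of the matrix clause; c-commands the pronoun but lies outside its binding domain — allowed.
— Isaac's neighbor: object of the clause headed by 'protected'; is c-commanded by the pronoun; coreference would bind this R-expression — blocked (Principle C).
— Marcus: subject of the clause headed by 'claimed'; c-commands the pronoun but lies outside its binding domain — allowed.
— Paul's nephew: subject of the clause headed by 'protected'; is c-commanded by the pronoun; coreference would bind this R-expression — blocked (Principle C).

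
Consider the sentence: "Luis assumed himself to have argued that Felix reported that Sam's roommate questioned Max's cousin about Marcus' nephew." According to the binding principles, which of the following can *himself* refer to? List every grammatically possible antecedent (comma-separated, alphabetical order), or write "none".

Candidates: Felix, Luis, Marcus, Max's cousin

*himself* is a reflexive; Principle A requires it to be bound within its binding domain — the matrix clause.
— Felix: subject of the clause headed by 'reported'; does not c-command the reflexive — cannot bind it (Principle A).
— Luis: subject of the matrix clause; c-commands the reflexive within its binding domain — allowed (Principle A).
— Marcus: possessor inside the second object DP of the clause headed by 'questioned'; does not c-command the reflexive — cannot bind it (Principle A).
— Max's cousin: object of the clause headed by 'questioned'; does not c-command the reflexive — cannot bind it (Principle A).

Luis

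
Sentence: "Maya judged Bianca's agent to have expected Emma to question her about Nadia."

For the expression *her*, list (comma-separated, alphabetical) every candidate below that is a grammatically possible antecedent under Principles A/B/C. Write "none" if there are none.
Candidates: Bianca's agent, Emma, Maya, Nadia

*her* is a pronoun; Principle B requires it to be free in its binding domain — the clause headed by 'question'.
— Bianca's agent: subject of the clause headed by 'expected'; c-commands the pronoun but lies outside its binding domain — allowed.
— Emma: subject of the clause headed by 'question'; c-commands the pronoun within its binding domain — blocked (Principle B).
— Maya: subject of the matrix clause; c-commands the pronoun but lies outside its binding domain — allowed.
— Nadia: second object of the clause headed by 'question'; is c-commanded by the pronoun; coreference would bind this R-expression — blocked (Principle C).

Bianca's agent, Maya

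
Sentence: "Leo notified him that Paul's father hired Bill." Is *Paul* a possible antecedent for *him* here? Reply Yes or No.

*him* is a pronoun; Principle B requires it to be free in its binding domain — the matrix clause.
— Paul: possessor inside the subject DP of the clause headed by 'hired'; is c-commanded by the pronoun; coreference would bind this R-expression — blocked (Principle C).

No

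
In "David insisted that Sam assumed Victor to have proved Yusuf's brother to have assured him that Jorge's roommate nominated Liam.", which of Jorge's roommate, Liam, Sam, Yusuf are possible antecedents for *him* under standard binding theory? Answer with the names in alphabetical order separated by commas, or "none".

Sam, Yusuf

*him* is a pronoun; Principle B requires it to be free in its binding domain — the clause headed by 'assured'.
— Jorge's roommate: subject of the clause headed by 'nominated'; is c-commanded by the pronoun; coreference would bind this R-expression — blocked (Principle C).
— Liam: object of the clause headed by 'nominated'; is c-commanded by the pronoun; coreference would bind this R-expression — blocked (Principle C).
— Sam: subject of the clause headed by 'assumed'; c-commands the pronoun but lies outside its binding domain — allowed.
— Yusuf: possessor inside the subject DP of the clause headed by 'assured'; does not c-command the pronoun — Principle B does not apply; allowed.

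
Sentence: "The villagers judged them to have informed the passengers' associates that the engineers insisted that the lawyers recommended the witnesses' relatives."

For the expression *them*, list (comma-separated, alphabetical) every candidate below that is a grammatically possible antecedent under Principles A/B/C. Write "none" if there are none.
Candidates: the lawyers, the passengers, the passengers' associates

*them* is a pronoun; Principle B requires it to be free in its binding domain — the matrix clause.
— the lawyers: subject of the clause headed by 'recommended'; is c-commanded by the pronoun; coreference would bind this R-expression — blocked (Principle C).
— the passengers: possessor inside the object DP of the clause headed by 'informed'; is c-commanded by the pronoun; coreference would bind this R-expression — blocked (Principle C).
— the passengers' associates: object of the clause headed by 'informed'; is c-commanded by the pronoun; coreference would bind this R-expression — blocked (Principle C).

none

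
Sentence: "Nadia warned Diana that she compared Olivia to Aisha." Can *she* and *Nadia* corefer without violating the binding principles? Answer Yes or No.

*Nadia* is an R-expression; Principle C requires it to be free (not bound by any c-commanding expression).
— she: subject of the clause headed by 'compared'; the pronoun does not c-command the R-expression — coreference allowed.

Yes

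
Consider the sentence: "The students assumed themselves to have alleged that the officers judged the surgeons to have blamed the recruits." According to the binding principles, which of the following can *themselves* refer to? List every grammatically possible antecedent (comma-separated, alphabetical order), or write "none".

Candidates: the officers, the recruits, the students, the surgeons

*themselves* is a reflexive; Principle A requires it to be bound within its binding domain — the matrix clause.
— the officers: subject of the clause headed by 'judged'; does not c-command the reflexive — cannot bind it (Principle A).
— the recruits: object of the clause headed by 'blamed'; does not c-command the reflexive — cannot bind it (Principle A).
— the students: subject of the matrix clause; c-commands the reflexive within its binding domain — allowed (Principle A).
— the surgeons: subject of the clause headed by 'blamed'; does not c-command the reflexive — cannot bind it (Principle A).

the students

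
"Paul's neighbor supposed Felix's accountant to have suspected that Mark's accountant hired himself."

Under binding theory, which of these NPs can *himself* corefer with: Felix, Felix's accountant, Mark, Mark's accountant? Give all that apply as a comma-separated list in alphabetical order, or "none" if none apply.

*himself* is a reflexive; Principle A requires it to be bound within its binding domain — the clause headed by 'hired'.
— Felix: possessor inside the subject DP of the clause headed by 'suspected'; does not c-command the reflexive — cannot bind it (Principle A).
— Felix's accountant: subject of the clause headed by 'suspected'; c-commands the reflexive but lies outside its binding domain — cannot bind it (Principle A).
— Mark: possessor inside the subject DP of the clause headed by 'hired'; does not c-command the reflexive — cannot bind it (Principle A).
— Mark's accountant: subject of the clause headed by 'hired'; c-commands the reflexive within its binding domain — allowed (Principle A).

Mark's accountant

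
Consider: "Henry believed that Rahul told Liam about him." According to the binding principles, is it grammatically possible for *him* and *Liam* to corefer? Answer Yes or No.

No

*him* is a pronoun; Principle B requires it to be free in its binding domain — the clause headed by 'told'.
— Liam: object of the clause headed by 'told'; c-commands the pronoun within its binding domain — blocked (Principle B).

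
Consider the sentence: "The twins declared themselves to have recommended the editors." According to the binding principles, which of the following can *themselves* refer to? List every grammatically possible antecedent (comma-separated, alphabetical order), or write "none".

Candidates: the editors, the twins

the twins

*themselves* is a reflexive; Principle A requires it to be bound within its binding domain — the matrix clause.
— the editors: object of the clause headed by 'recommended'; does not c-command the reflexive — cannot bind it (Principle A).
— the twins: subject of the matrix clause; c-commands the reflexive within its binding domain — allowed (Principle A).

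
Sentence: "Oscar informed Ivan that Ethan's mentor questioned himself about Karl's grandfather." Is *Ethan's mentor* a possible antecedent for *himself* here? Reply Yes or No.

Yes

*himself* is a reflexive; Principle A requires it to be bound within its binding domain — the clause headed by 'questioned'.
— Ethan's mentor: subject of the clause headed by 'questioned'; c-commands the reflexive within its binding domain — allowed (Principle A).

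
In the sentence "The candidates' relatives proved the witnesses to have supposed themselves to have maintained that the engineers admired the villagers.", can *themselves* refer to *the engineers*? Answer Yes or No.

*themselves* is a reflexive; Principle A requires it to be bound within its binding domain — the clause headed by 'supposed'.
— the engineers: subject of the clause headed by 'admired'; does not c-command the reflexive — cannot bind it (Principle A).

No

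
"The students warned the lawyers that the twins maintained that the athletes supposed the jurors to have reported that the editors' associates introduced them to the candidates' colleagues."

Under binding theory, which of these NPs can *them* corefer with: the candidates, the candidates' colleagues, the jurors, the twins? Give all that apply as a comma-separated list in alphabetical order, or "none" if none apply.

the jurors, the twins

*them* is a pronoun; Principle B requires it to be free in its binding domain — the clause headed by 'introduced'.
— the candidates: possessor inside the second object DP of the clause headed by 'introduced'; is c-commanded by the pronoun; coreference would bind this R-expression — blocked (Principle C).
— the candidates' colleagues: second object of the clause headed by 'introduced'; is c-commanded by the pronoun; coreference would bind this R-expression — blocked (Principle C).
— the jurors: subject of the clause headed by 'reported'; c-commands the pronoun but lies outside its binding domain — allowed.
— the twins: subject of the clause headed by 'maintained'; c-commands the pronoun but lies outside its binding domain — allowed.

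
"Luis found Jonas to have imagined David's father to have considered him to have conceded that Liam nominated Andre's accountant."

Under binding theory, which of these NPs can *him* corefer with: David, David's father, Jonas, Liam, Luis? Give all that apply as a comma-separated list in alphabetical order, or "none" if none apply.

David, Jonas, Luis

*him* is a pronoun; Principle B requires it to be free in its binding domain — the clause headed by 'considered'.
— David: possessor inside the subject DP of the clause headed by 'considered'; does not c-command the pronoun — Principle B does not apply; allowed.
— David's father: subject of the clause headed by 'considered'; c-commands the pronoun within its binding domain — blocked (Principle B).
— Jonas: subject of the clause headed by 'imagined'; c-commands the pronoun but lies outside its binding domain — allowed.
— Liam: subject of the clause headed by 'nominated'; is c-commanded by the pronoun; coreference would bind this R-expression — blocked (Principle C).
— Luis: subject of the matrix clause; c-commands the pronoun but lies outside its binding domain — allowed.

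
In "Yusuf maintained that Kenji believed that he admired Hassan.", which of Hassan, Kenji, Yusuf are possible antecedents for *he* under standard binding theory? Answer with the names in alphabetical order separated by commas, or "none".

*he* is a pronoun; Principle B requires it to be free in its binding domain — the clause headed by 'admired'.
— Hassan: object of the clause headed by 'admired'; is c-commanded by the pronoun; coreference would bind this R-expression — blocked (Principle C).
— Kenji: subject of the clause headed by 'believed'; c-commands the pronoun but lies outside its binding domain — allowed.
— Yusuf: subject of the matrix clause; c-commands the pronoun but lies outside its binding domain — allowed.

Kenji, Yusuf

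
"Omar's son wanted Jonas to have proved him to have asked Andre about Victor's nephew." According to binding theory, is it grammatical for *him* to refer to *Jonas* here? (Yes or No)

*Jonas* is an R-expression; Principle C requires it to be free (not bound by any c-commanding expression).
— him: subject of the clause headed by 'asked'; the R-expression locally c-commands the pronoun — coreference blocked (Principle B on the pronoun).

No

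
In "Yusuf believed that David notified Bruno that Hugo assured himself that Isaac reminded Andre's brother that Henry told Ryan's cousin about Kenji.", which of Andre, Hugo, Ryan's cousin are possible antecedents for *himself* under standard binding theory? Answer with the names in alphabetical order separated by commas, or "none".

*himself* is a reflexive; Principle A requires it to be bound within its binding domain — the clause headed by 'assured'.
— Andre: possessor inside the object DP of the clause headed by 'reminded'; does not c-command the reflexive — cannot bind it (Principle A).
— Hugo: subject of the clause headed by 'assured'; c-commands the reflexive within its binding domain — allowed (Principle A).
— Ryan's cousin: object of the clause headed by 'told'; does not c-command the reflexive — cannot bind it (Principle A).

Hugo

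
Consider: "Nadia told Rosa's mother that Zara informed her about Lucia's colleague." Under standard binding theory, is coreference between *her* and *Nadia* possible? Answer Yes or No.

Yes

*Nadia* is an R-expression; Principle C requires it to be free (not bound by any c-commanding expression).
— her: object of the clause headed by 'informed'; the pronoun does not c-command the R-expression — coreference allowed.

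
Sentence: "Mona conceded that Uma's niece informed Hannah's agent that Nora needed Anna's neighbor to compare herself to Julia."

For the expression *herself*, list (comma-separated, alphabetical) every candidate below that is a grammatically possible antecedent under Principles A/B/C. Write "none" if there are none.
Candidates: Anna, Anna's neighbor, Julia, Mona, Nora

*herself* is a reflexive; Principle A requires it to be bound within its binding domain — the clause headed by 'compare'.
— Anna: possessor inside the subject DP of the clause headed by 'compare'; does not c-command the reflexive — cannot bind it (Principle A).
— Anna's neighbor: subject of the clause headed by 'compare'; c-commands the reflexive within its binding domain — allowed (Principle A).
— Julia: second object of the clause headed by 'compare'; does not c-command the reflexive — cannot bind it (Principle A).
— Mona: subject of the matrix clause; c-commands the reflexive but lies outside its binding domain — cannot bind it (Principle A).
— Nora: subject of the clause headed by 'needed'; c-commands the reflexive but lies outside its binding domain — cannot bind it (Principle A).

Anna's neighbor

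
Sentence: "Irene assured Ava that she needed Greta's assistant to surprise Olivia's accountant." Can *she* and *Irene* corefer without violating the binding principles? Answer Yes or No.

*Irene* is an R-expression; Principle C requires it to be free (not bound by any c-commanding expression).
— she: subject of the clause headed by 'needed'; the pronoun does not c-command the R-expression — coreference allowed.

Yes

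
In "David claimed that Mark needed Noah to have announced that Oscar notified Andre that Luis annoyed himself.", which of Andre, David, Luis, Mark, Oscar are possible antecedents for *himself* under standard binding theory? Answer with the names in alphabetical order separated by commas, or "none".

*himself* is a reflexive; Principle A requires it to be bound within its binding domain — the clause headed by 'annoyed'.
— Andre: object of the clause headed by 'notified'; c-commands the reflexive but lies outside its binding domain — cannot bind it (Principle A).
— David: subject of the matrix clause; c-commands the reflexive but lies outside its binding domain — cannot bind it (Principle A).
— Luis: subject of the clause headed by 'annoyed'; c-commands the reflexive within its binding domain — allowed (Principle A).
— Mark: subject of the clause headed by 'needed'; c-commands the reflexive but lies outside its binding domain — cannot bind it (Principle A).
— Oscar: subject of the clause headed by 'notified'; c-commands the reflexive but lies outside its binding domain — cannot bind it (Principle A).

Luis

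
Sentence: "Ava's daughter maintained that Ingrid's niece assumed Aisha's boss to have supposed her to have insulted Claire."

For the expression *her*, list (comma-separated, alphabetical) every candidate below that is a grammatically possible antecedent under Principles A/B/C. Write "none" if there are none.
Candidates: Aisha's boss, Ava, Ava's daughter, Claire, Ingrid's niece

Ava, Ava's daughter, Ingrid's niece

*her* is a pronoun; Principle B requires it to be free in its binding domain — the clause headed by 'supposed'.
— Aisha's boss: subject of the clause headed by 'supposed'; c-commands the pronoun within its binding domain — blocked (Principle B).
— Ava: possessor inside the subject DP of the matrix clause; does not c-command the pronoun — Principle B does not apply; allowed.
— Ava's daughter: subject of the matrix clause; c-commands the pronoun but lies outside its binding domain — allowed.
— Claire: object of the clause headed by 'insulted'; is c-commanded by the pronoun; coreference would bind this R-expression — blocked (Principle C).
— Ingrid's niece: subject of the clause headed by 'assumed'; c-commands the pronoun but lies outside its binding domain — allowed.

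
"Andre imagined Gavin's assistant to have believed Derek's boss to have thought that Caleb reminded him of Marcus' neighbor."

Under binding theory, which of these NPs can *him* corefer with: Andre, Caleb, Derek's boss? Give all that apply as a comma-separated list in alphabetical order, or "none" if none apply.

*him* is a pronoun; Principle B requires it to be free in its binding domain — the clause headed by 'reminded'.
— Andre: subject of the matrix clause; c-commands the pronoun but lies outside its binding domain — allowed.
— Caleb: subject of the clause headed by 'reminded'; c-commands the pronoun within its binding domain — blocked (Principle B).
— Derek's boss: subject of the clause headed by 'thought'; c-commands the pronoun but lies outside its binding domain — allowed.

Andre, Derek's boss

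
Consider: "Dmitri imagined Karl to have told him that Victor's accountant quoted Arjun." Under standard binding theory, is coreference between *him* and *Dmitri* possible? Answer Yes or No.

Yes

*Dmitri* is an R-expression; Principle C requires it to be free (not bound by any c-commanding expression).
— him: object of the clause headed by 'told'; the pronoun does not c-command the R-expression — coreference allowed.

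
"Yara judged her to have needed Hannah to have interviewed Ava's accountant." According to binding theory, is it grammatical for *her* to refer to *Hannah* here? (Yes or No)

No

*Hannah* is an R-expression; Principle C requires it to be free (not bound by any c-commanding expression).
— her: subject of the clause headed by 'needed'; the pronoun c-commands the R-expression — coreference blocked (Principle C).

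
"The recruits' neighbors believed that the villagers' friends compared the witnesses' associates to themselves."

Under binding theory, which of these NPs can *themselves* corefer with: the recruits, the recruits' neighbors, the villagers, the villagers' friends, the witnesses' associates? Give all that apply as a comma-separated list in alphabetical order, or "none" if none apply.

*themselves* is a reflexive; Principle A requires it to be bound within its binding domain — the clause headed by 'compared'.
— the recruits: possessor inside the subject DP of the matrix clause; does not c-command the reflexive — cannot bind it (Principle A).
— the recruits' neighbors: subject of the matrix clause; c-commands the reflexive but lies outside its binding domain — cannot bind it (Principle A).
— the villagers: possessor inside the subject DP of the clause headed by 'compared'; does not c-command the reflexive — cannot bind it (Principle A).
— the villagers' friends: subject of the clause headed by 'compared'; c-commands the reflexive within its binding domain — allowed (Principle A).
— the witnesses' associates: object of the clause headed by 'compared'; c-commands the reflexive within its binding domain — allowed (Principle A).

the villagers' friends, the witnesses' associates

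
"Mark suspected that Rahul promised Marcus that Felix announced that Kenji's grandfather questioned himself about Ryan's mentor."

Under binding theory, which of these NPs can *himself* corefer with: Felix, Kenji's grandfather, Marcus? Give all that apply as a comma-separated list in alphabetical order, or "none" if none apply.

Kenji's grandfather

*himself* is a reflexive; Principle A requires it to be bound within its binding domain — the clause headed by 'questioned'.
— Felix: subject of the clause headed by 'announced'; c-commands the reflexive but lies outside its binding domain — cannot bind it (Principle A).
— Kenji's grandfather: subject of the clause headed by 'questioned'; c-commands the reflexive within its binding domain — allowed (Principle A).
— Marcus: object of the clause headed by 'promised'; c-commands the reflexive but lies outside its binding domain — cannot bind it (Principle A).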